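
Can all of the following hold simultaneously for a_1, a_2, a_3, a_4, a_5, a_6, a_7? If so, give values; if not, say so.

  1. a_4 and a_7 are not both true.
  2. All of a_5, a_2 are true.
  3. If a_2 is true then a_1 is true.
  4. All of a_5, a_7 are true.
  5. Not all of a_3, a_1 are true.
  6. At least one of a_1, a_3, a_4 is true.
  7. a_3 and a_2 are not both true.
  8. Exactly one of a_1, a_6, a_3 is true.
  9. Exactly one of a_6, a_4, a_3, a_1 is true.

a_1: True; a_2: True; a_3: False; a_4: False; a_5: True; a_6: False; a_7: True

  (1) a_4=F, a_7=T — not both ✓
  (2) {a_5, a_2}: all 2 true ✓
  (3) a_2=T ⇒ a_1: T ✓
  (4) {a_5, a_7}: all 2 true ✓
  (5) {a_3, a_1}: 1/2 true — not all ✓
  (6) {a_1, a_3, a_4}: 1 true — at least one ✓
  (7) a_3=F, a_2=T — not both ✓
  (8) {a_1, a_6, a_3}: 1 true — exactly one ✓
  (9) {a_6, a_4, a_3, a_1}: 1 true — exactly one ✓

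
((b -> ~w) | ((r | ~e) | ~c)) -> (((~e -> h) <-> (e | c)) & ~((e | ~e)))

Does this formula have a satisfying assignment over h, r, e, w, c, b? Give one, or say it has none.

h = False, r = False, e = True, w = True, c = True, b = True

  ((b -> ~w) | ((r | ~e) | ~c)) -> (((~e -> h) <-> (e | c)) & ~((e | ~e))) = True
    (b -> ~w) | ((r | ~e) | ~c) = False
      b -> ~w = False
        ~w = False
      (r | ~e) | ~c = False
        r | ~e = False
          ~e = False
        ~c = False
    ((~e -> h) <-> (e | c)) & ~((e | ~e)) = False
      (~e -> h) <-> (e | c) = True
        ~e -> h = True
          ~e = False
        e | c = True
      ~((e | ~e)) = False
        e | ~e = True
          ~e = False
The formula evaluates to True.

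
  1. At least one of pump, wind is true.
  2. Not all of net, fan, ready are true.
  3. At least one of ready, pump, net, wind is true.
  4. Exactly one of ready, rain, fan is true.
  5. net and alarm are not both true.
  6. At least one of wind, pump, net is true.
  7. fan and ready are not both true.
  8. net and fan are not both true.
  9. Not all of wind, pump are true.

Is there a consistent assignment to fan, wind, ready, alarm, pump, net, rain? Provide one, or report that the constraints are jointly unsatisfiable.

fan: False, wind: True, ready: True, alarm: True, pump: False, net: False, rain: False

  (1) {pump, wind}: 1 true — at least one ✓
  (2) {net, fan, ready}: 1/3 true — not all ✓
  (3) {ready, pump, net, wind}: 2 true — at least one ✓
  (4) {ready, rain, fan}: 1 true — exactly one ✓
  (5) net=F, alarm=T — not both ✓
  (6) {wind, pump, net}: 1 true — at least one ✓
  (7) fan=F, ready=T — not both ✓
  (8) net=F, fan=F — not both ✓
  (9) {wind, pump}: 1/2 true — not all ✓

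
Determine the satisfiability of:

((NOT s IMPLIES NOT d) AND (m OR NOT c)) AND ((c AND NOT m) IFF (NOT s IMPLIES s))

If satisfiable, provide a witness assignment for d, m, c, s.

d = False, m = True, c = False, s = False

  (NOT s IMPLIES NOT d) AND (m OR NOT c) = True
    NOT s IMPLIES NOT d = True
      NOT s = True
      NOT d = True
    m OR NOT c = True
      NOT c = True
  (c AND NOT m) IFF (NOT s IMPLIES s) = True
    c AND NOT m = False
      NOT m = False
    NOT s IMPLIES s = False
      NOT s = True
Both conjuncts True, so the formula holds.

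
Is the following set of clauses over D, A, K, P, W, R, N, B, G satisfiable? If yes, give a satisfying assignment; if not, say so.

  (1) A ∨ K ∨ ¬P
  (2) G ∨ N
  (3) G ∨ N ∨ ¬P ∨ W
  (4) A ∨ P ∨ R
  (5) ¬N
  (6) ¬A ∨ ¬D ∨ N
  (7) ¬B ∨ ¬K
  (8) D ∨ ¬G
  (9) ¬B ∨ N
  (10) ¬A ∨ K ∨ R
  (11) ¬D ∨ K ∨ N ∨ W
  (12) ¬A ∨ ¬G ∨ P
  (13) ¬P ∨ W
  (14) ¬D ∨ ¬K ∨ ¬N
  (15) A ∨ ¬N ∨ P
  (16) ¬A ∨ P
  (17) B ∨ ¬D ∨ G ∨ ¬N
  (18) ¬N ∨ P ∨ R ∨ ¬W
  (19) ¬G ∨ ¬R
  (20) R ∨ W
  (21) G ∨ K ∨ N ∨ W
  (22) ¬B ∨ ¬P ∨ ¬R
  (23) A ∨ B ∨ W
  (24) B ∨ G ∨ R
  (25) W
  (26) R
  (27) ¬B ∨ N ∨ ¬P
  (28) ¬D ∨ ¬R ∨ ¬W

Case R = True:
  (¬N) forces N = False.
  (G ∨ N) forces G = True.
  Clause (¬G ∨ ¬R) is falsified — contradiction.
Case R = False:
  Clause (R) is falsified — contradiction.
Both cases fail, so the formula is unsatisfiable.

Unsatisfiable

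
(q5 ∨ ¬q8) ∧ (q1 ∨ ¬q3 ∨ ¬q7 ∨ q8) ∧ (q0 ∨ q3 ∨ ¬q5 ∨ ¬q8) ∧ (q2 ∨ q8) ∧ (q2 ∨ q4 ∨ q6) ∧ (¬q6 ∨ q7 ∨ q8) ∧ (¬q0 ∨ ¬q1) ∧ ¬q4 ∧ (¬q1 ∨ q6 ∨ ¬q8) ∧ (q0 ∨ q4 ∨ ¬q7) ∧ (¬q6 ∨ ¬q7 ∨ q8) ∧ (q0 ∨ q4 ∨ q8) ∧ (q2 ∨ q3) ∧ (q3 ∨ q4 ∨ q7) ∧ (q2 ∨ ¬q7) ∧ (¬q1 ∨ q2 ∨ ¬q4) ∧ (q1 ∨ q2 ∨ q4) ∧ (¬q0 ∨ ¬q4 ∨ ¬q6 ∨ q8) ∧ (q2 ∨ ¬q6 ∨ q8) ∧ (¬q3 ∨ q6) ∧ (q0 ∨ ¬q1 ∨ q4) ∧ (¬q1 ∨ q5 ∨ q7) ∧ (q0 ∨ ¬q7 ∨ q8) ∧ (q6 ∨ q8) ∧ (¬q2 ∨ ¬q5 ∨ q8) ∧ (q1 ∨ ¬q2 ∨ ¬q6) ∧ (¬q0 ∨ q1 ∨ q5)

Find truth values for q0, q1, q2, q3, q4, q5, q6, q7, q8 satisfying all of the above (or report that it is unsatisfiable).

q0 = True; q1 = False; q2 = True; q3 = False; q4 = False; q5 = True; q6 = False; q7 = True; q8 = True

Unit clause (¬q4) forces q4 = False.
Set q0 = True.
  then (¬q0 ∨ ¬q1) forces q1 = False.
  then (q1 ∨ q2 ∨ q4) forces q2 = True.
  then (q1 ∨ ¬q2 ∨ ¬q6) forces q6 = False.
  then (¬q0 ∨ q1 ∨ q5) forces q5 = True.
  then (¬q3 ∨ q6) forces q3 = False.
  then (q6 ∨ q8) forces q8 = True.
  then (q3 ∨ q4 ∨ q7) forces q7 = True.
All clauses satisfied.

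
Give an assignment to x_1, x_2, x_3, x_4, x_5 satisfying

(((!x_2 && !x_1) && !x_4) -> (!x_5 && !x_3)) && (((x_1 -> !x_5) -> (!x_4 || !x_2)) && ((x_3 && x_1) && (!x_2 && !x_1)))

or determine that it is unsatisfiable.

Case x_1 = True: the conjunct !x_1 is False.
Case x_1 = False: the conjunct x_1 is False.
Both cases fail — unsatisfiable.

Unsatisfiable — no assignment works.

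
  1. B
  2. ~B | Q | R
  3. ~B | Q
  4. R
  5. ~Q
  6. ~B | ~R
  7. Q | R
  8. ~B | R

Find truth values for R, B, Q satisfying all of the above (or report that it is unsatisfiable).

Case R = True:
  (B) forces B = True.
  Clause (~B | ~R) is falsified — contradiction.
Case R = False:
  Clause (R) is falsified — contradiction.
Both cases fail, so the formula is unsatisfiable.

Unsatisfiable — no assignment works.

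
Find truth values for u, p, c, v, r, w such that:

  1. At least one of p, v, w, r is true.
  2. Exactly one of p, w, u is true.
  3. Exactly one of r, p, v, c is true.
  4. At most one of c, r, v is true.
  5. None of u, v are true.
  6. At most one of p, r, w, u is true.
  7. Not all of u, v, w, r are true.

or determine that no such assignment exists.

u = False, p = True, c = False, v = False, r = False, w = False

  (1) {p, v, w, r}: 1 true — at least one ✓
  (2) {p, w, u}: 1 true — exactly one ✓
  (3) {r, p, v, c}: 1 true — exactly one ✓
  (4) {c, r, v}: 0 true — at most one ✓
  (5) {u, v}: 0 true — none ✓
  (6) {p, r, w, u}: 1 true — at most one ✓
  (7) {u, v, w, r}: 0/4 true — not all ✓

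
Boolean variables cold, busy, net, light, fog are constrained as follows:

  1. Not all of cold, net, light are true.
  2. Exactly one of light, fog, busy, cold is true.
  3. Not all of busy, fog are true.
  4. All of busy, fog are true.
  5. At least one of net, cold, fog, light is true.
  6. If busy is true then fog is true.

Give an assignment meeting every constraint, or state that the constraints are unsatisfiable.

Case fog = True:
  (2) with fog=T forces light = False.
  (2) with fog=T forces busy = False.
  Constraint (4) is violated (busy=F) — contradiction.
Case fog = False:
  Constraint (4) is violated (fog=F) — contradiction.
Both cases fail — unsatisfiable.

Unsatisfiable — no assignment works.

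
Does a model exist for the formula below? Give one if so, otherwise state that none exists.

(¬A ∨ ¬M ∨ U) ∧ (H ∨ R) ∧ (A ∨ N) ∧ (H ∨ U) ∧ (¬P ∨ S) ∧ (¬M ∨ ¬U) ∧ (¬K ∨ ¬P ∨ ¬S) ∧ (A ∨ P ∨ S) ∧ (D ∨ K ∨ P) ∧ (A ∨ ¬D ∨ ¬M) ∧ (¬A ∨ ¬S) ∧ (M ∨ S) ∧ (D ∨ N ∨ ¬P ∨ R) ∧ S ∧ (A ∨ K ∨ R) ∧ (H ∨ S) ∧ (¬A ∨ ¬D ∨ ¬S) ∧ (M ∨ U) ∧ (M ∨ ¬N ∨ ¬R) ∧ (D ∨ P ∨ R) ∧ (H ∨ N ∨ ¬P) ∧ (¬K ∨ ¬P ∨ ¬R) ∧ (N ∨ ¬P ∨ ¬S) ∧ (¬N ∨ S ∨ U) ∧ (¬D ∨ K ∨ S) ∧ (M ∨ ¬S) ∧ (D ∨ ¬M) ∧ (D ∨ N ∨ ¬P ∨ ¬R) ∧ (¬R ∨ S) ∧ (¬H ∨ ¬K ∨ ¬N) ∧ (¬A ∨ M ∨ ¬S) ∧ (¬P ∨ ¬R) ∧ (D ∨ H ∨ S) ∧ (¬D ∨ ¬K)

UNSATISFIABLE

Case M = True:
  (¬M ∨ ¬U) forces U = False.
  (¬A ∨ ¬M ∨ U) forces A = False.
  (A ∨ N) forces N = True.
  (H ∨ U) forces H = True.
  (A ∨ ¬D ∨ ¬M) forces D = False.
  Clause (D ∨ ¬M) is falsified — contradiction.
Case M = False:
  (M ∨ S) forces S = True.
  Clause (M ∨ ¬S) is falsified — contradiction.
Both cases fail, so the formula is unsatisfiable.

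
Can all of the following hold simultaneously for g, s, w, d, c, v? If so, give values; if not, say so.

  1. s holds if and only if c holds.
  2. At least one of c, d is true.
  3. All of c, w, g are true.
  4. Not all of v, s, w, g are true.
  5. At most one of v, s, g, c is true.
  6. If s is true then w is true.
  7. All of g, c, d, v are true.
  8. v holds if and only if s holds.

Unsatisfiable — no assignment works.

Case g = True:
  (3) forces c = True.
  Constraint (5) is violated (g=T, c=T) — contradiction.
Case g = False:
  Constraint (3) is violated (g=F) — contradiction.
Both cases fail — unsatisfiable.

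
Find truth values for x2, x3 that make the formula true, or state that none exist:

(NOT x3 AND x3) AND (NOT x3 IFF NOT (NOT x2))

Case x3 = True: the conjunct NOT x3 is False.
Case x3 = False: the conjunct x3 is False.
Both cases fail — unsatisfiable.

No satisfying assignment exists.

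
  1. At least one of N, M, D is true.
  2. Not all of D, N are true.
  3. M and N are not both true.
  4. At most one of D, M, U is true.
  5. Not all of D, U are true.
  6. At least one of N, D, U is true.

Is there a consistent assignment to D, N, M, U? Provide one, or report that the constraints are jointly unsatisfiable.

D = False; N = True; M = False; U = True

  (1) {N, M, D}: 1 true — at least one ✓
  (2) {D, N}: 1/2 true — not all ✓
  (3) M=F, N=T — not both ✓
  (4) {D, M, U}: 1 true — at most one ✓
  (5) {D, U}: 1/2 true — not all ✓
  (6) {N, D, U}: 2 true — at least one ✓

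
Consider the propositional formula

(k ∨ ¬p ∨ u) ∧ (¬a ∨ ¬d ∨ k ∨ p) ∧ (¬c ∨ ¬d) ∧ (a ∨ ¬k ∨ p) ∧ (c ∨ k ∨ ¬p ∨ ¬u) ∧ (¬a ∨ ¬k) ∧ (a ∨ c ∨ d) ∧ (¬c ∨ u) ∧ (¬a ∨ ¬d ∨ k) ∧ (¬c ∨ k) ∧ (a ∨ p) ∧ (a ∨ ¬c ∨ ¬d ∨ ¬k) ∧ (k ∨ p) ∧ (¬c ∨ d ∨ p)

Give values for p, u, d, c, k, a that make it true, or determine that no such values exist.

p: True, u: False, d: True, c: False, k: True, a: False

Set p = True.
Set u = False.
  then (k ∨ ¬p ∨ u) forces k = True.
  then (¬a ∨ ¬k) forces a = False.
  then (¬c ∨ u) forces c = False.
  then (a ∨ c ∨ d) forces d = True.
All clauses satisfied.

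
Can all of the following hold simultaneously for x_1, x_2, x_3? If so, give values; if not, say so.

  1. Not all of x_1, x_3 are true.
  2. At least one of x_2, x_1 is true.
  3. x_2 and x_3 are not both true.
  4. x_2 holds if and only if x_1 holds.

x_1: True; x_2: True; x_3: False

  (1) {x_1, x_3}: 1/2 true — not all ✓
  (2) {x_2, x_1}: 2 true — at least one ✓
  (3) x_2=T, x_3=F — not both ✓
  (4) x_2=T, x_1=T — same ✓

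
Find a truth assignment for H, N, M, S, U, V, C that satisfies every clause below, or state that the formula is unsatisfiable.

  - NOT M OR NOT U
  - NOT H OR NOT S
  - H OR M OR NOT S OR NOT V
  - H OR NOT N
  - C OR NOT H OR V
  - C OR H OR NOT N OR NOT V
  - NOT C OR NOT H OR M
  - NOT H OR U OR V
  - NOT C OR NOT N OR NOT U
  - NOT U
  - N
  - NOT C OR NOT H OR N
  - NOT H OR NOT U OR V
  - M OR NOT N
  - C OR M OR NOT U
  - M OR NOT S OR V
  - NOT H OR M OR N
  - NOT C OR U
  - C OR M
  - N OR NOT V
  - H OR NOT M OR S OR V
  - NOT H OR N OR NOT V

H=T, N=T, M=T, S=F, U=F, V=T, C=F

Unit clause (NOT U) forces U = False.
Unit clause (N) forces N = True.
In (M OR NOT N) only M is left, so M = True.
In (NOT C OR U) only NOT C is left, so C = False.
In (H OR NOT N) only H is left, so H = True.
In (C OR NOT H OR V) only V is left, so V = True.
In (NOT H OR NOT S) only NOT S is left, so S = False.
All clauses satisfied.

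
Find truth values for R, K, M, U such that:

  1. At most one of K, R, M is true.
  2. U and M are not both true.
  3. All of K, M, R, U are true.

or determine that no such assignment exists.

Case R = True:
  (1) with R=T forces K = False.
  Constraint (3) is violated (K=F) — contradiction.
Case R = False:
  Constraint (3) is violated (R=F) — contradiction.
Both cases fail — unsatisfiable.

Unsatisfiable — no assignment works.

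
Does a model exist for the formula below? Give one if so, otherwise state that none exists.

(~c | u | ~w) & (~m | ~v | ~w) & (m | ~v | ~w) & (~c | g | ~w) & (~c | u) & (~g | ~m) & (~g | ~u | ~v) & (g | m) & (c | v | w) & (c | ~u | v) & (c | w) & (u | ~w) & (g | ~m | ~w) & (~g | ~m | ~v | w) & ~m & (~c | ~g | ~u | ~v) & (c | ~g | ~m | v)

Unit clause (~m) forces m = False.
In (g | m) only g is left, so g = True.
Try u = False:
  (~c | u) forces c = False.
  (c | w) forces w = True.
  clause (u | ~w) is falsified — backtrack.
So u = True.
  then (~g | ~u | ~v) forces v = False.
  then (c | ~u | v) forces c = True.
Set w = True.
All clauses satisfied.

u = True, v = False, w = True, c = True, m = False, g = True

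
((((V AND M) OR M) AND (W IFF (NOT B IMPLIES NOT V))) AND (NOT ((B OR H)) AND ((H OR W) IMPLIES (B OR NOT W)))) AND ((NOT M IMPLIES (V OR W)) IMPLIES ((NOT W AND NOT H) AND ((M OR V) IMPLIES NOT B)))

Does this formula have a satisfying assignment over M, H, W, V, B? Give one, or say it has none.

M=T, H=F, W=F, V=T, B=F

  (((V AND M) OR M) AND (W IFF (NOT B IMPLIES NOT V))) AND (NOT ((B OR H)) AND ((H OR W) IMPLIES (B OR NOT W))) = True
    ((V AND M) OR M) AND (W IFF (NOT B IMPLIES NOT V)) = True
      (V AND M) OR M = True
        V AND M = True
      W IFF (NOT B IMPLIES NOT V) = True
        NOT B IMPLIES NOT V = False
          NOT B = True
          NOT V = False
    NOT ((B OR H)) AND ((H OR W) IMPLIES (B OR NOT W)) = True
      NOT ((B OR H)) = True
        B OR H = False
      (H OR W) IMPLIES (B OR NOT W) = True
        H OR W = False
        B OR NOT W = True
          NOT W = True
  (NOT M IMPLIES (V OR W)) IMPLIES ((NOT W AND NOT H) AND ((M OR V) IMPLIES NOT B)) = True
    NOT M IMPLIES (V OR W) = True
      NOT M = False
      V OR W = True
    (NOT W AND NOT H) AND ((M OR V) IMPLIES NOT B) = True
      NOT W AND NOT H = True
        NOT W = True
        NOT H = True
      (M OR V) IMPLIES NOT B = True
        M OR V = True
        NOT B = True
Both conjuncts True, so the formula holds.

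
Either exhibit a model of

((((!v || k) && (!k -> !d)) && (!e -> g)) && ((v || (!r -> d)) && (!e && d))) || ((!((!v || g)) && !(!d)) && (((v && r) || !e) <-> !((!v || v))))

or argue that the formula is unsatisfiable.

g: True, d: True, v: True, r: True, k: True, e: False

  ((((!v || k) && (!k -> !d)) && (!e -> g)) && ((v || (!r -> d)) && (!e && d))) || ((!((!v || g)) && !(!d)) && (((v && r) || !e) <-> !((!v || v)))) = True
    (((!v || k) && (!k -> !d)) && (!e -> g)) && ((v || (!r -> d)) && (!e && d)) = True
      ((!v || k) && (!k -> !d)) && (!e -> g) = True
        (!v || k) && (!k -> !d) = True
          !v || k = True
            !v = False
          !k -> !d = True
            !k = False
            !d = False
        !e -> g = True
          !e = True
      (v || (!r -> d)) && (!e && d) = True
        v || (!r -> d) = True
          !r -> d = True
            !r = False
        !e && d = True
          !e = True
    (!((!v || g)) && !(!d)) && (((v && r) || !e) <-> !((!v || v))) = False
      !((!v || g)) && !(!d) = False
        !((!v || g)) = False
          !v || g = True
            !v = False
        !(!d) = True
          !d = False
      ((v && r) || !e) <-> !((!v || v)) = False
        (v && r) || !e = True
          v && r = True
          !e = True
        !((!v || v)) = False
          !v || v = True
            !v = False
The formula evaluates to True.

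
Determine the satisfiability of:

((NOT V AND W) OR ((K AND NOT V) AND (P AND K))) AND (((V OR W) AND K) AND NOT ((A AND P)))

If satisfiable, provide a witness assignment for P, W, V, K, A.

P = False, W = True, V = False, K = True, A = True

  (NOT V AND W) OR ((K AND NOT V) AND (P AND K)) = True
    NOT V AND W = True
      NOT V = True
    (K AND NOT V) AND (P AND K) = False
      K AND NOT V = True
        NOT V = True
      P AND K = False
  ((V OR W) AND K) AND NOT ((A AND P)) = True
    (V OR W) AND K = True
      V OR W = True
    NOT ((A AND P)) = True
      A AND P = False
Both conjuncts True, so the formula holds.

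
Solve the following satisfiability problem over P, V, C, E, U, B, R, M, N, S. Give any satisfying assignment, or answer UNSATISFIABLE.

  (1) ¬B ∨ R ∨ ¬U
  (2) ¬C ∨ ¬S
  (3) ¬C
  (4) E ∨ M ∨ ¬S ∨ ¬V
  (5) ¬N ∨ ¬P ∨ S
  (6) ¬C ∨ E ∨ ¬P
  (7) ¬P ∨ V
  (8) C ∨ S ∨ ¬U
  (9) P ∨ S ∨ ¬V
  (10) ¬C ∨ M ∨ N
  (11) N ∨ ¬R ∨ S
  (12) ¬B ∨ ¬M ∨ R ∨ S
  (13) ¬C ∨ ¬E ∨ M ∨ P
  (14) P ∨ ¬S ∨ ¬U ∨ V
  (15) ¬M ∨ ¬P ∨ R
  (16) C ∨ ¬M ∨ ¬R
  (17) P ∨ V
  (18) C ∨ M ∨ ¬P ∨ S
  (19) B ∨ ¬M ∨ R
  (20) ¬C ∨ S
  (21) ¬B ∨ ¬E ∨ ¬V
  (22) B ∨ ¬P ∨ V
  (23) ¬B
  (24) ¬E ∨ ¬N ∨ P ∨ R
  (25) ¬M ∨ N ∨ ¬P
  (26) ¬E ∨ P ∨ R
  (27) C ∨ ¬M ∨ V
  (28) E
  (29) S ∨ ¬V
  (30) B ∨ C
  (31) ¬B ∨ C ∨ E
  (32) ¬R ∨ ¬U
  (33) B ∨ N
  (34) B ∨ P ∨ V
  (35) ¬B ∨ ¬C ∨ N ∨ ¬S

UNSATISFIABLE

Case C = True:
  Clause (¬C) is falsified — contradiction.
Case C = False:
  (¬B) forces B = False.
  Clause (B ∨ C) is falsified — contradiction.
Both cases fail, so the formula is unsatisfiable.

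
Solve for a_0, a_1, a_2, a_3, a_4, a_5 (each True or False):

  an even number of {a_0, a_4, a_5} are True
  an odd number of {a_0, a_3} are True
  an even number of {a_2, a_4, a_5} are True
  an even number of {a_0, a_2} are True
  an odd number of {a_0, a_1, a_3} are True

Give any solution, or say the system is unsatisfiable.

a_0: False; a_1: False; a_2: False; a_3: True; a_4: True; a_5: True

{a_0, a_4, a_5}: 2 true → even ✓
{a_0, a_3}: 1 true → odd ✓
{a_2, a_4, a_5}: 2 true → even ✓
{a_0, a_2}: 0 true → even ✓
{a_0, a_1, a_3}: 1 true → odd ✓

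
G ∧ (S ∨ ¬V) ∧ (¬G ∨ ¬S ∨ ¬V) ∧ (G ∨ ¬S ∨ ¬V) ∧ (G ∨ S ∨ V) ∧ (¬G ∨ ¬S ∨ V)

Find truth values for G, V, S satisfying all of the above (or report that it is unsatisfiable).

Unit clause (G) forces G = True.
Try V = True:
  (S ∨ ¬V) forces S = True.
  clause (¬G ∨ ¬S ∨ ¬V) is falsified — backtrack.
So V = False.
  then (¬G ∨ ¬S ∨ V) forces S = False.
All clauses satisfied.

G = True, V = False, S = False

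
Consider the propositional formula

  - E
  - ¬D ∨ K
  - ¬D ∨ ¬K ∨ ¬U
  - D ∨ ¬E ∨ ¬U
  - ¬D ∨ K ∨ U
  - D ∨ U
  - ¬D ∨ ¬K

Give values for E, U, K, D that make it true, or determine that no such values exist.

Case D = True:
  (E) forces E = True.
  (¬D ∨ K) forces K = True.
  Clause (¬D ∨ ¬K) is falsified — contradiction.
Case D = False:
  (E) forces E = True.
  (D ∨ ¬E ∨ ¬U) forces U = False.
  Clause (D ∨ U) is falsified — contradiction.
Both cases fail, so the formula is unsatisfiable.

No satisfying assignment exists.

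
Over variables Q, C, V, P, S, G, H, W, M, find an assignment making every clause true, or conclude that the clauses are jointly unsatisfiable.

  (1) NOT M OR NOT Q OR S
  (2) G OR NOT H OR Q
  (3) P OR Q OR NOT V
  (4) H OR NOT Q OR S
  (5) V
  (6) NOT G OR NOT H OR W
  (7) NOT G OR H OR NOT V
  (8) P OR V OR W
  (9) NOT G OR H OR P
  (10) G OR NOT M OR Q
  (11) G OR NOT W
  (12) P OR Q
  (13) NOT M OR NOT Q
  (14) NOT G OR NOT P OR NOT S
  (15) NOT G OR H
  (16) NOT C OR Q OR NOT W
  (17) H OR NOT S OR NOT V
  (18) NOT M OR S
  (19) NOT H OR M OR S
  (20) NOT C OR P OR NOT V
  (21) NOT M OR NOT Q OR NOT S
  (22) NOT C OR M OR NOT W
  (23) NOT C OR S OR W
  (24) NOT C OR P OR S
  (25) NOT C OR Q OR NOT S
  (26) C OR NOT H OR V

Q = True, C = False, V = True, P = False, S = True, G = True, H = True, W = True, M = False

Unit clause (V) forces V = True.
Set Q = True.
  then (NOT M OR NOT Q) forces M = False.
Set C = False.
Set P = False.
Try S = False:
  (H OR NOT Q OR S) forces H = True.
  clause (NOT H OR M OR S) is falsified — backtrack.
So S = True.
  then (H OR NOT S OR NOT V) forces H = True.
Set G = True.
  then (NOT G OR NOT H OR W) forces W = True.
All clauses satisfied.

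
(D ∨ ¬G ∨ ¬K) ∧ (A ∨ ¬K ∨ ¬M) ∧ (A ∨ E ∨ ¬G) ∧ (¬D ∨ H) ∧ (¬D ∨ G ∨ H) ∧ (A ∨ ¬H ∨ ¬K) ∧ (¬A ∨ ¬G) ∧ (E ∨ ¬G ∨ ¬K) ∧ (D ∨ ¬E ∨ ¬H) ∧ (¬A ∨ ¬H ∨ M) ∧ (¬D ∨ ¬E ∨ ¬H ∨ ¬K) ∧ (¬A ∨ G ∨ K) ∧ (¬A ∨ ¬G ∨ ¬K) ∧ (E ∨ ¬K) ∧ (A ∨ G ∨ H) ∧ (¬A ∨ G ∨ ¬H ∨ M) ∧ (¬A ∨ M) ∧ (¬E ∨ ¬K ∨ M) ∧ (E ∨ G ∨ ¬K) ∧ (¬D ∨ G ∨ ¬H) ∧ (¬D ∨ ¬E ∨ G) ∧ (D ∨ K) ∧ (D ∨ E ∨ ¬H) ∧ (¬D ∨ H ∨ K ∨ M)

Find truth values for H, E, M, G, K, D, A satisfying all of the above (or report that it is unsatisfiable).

Set H = True.
Try E = False:
  (E ∨ ¬K) forces K = False.
  (D ∨ K) forces D = True.
  (¬D ∨ G ∨ ¬H) forces G = True.
  (A ∨ E ∨ ¬G) forces A = True.
  clause (¬A ∨ ¬G) is falsified — backtrack.
So E = True.
  then (D ∨ ¬E ∨ ¬H) forces D = True.
  then (¬D ∨ ¬E ∨ ¬H ∨ ¬K) forces K = False.
  then (¬D ∨ G ∨ ¬H) forces G = True.
  then (¬A ∨ ¬G) forces A = False.
Set M = False.
All clauses satisfied.

H = True, E = True, M = False, G = True, K = False, D = True, A = False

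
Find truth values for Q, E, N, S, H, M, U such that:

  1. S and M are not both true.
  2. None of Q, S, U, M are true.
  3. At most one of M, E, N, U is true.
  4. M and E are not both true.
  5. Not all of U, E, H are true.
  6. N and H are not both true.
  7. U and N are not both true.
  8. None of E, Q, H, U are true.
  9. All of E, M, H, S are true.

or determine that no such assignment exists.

Case E = True:
  Constraint (8) is violated (E=T) — contradiction.
Case E = False:
  Constraint (9) is violated (E=F) — contradiction.
Both cases fail — unsatisfiable.

The formula is unsatisfiable.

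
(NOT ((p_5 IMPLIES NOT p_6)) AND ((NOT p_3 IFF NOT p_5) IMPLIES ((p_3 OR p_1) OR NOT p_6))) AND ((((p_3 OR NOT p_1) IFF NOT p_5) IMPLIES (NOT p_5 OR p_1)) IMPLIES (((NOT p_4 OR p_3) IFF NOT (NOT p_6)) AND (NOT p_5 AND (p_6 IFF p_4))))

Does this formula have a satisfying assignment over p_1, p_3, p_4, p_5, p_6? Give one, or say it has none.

No satisfying assignment exists.

Case p_5 = True: the formula simplifies to (NOT (NOT p_6) AND (p_3 IMPLIES ((p_3 OR p_1) OR NOT p_6))) AND NOT ((NOT ((p_3 OR NOT p_1)) IMPLIES p_1)).
  p_1 = True: the conjunct NOT ((NOT ((p_3 OR NOT p_1)) IMPLIES p_1)) becomes NOT ((NOT p_3 IMPLIES True)) = False.
  p_1 = False: the conjunct NOT ((NOT ((p_3 OR NOT p_1)) IMPLIES p_1)) becomes NOT ((False IMPLIES False)) = False.
Case p_5 = False: the conjunct NOT ((p_5 IMPLIES NOT p_6)) becomes NOT ((False IMPLIES NOT p_6)) = False.
Both cases fail — unsatisfiable.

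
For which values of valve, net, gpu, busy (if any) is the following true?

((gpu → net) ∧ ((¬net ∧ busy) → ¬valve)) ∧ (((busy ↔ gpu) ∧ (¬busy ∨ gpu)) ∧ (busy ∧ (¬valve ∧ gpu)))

valve = False; net = True; gpu = True; busy = True

  (gpu → net) ∧ ((¬net ∧ busy) → ¬valve) = True
    gpu → net = True
    (¬net ∧ busy) → ¬valve = True
      ¬net ∧ busy = False
        ¬net = False
      ¬valve = True
  ((busy ↔ gpu) ∧ (¬busy ∨ gpu)) ∧ (busy ∧ (¬valve ∧ gpu)) = True
    (busy ↔ gpu) ∧ (¬busy ∨ gpu) = True
      busy ↔ gpu = True
      ¬busy ∨ gpu = True
        ¬busy = False
    busy ∧ (¬valve ∧ gpu) = True
      ¬valve ∧ gpu = True
        ¬valve = True
Both conjuncts True, so the formula holds.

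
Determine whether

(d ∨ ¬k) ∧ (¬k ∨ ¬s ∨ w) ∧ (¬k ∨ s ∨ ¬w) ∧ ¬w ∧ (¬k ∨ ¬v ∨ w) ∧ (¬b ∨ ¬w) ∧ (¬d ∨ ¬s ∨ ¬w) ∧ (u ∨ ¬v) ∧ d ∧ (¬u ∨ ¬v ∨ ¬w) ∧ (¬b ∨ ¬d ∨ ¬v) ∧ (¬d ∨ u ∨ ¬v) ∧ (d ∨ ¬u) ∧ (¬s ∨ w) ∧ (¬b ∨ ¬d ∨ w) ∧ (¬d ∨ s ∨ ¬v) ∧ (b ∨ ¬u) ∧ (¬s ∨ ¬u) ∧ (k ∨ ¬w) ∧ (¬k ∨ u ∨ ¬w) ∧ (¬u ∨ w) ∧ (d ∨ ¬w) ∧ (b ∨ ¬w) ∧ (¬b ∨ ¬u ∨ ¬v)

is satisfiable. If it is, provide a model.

Unit clause (¬w) forces w = False.
Unit clause (d) forces d = True.
In (¬s ∨ w) only ¬s is left, so s = False.
In (¬b ∨ ¬d ∨ w) only ¬b is left, so b = False.
In (¬d ∨ s ∨ ¬v) only ¬v is left, so v = False.
In (b ∨ ¬u) only ¬u is left, so u = False.
Set k = True.
All clauses satisfied.

k=T, v=F, b=F, w=F, u=F, d=T, s=F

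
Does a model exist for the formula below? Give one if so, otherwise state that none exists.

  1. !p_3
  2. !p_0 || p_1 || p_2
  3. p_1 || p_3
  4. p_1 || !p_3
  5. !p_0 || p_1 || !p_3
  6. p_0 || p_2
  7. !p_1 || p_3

Case p_3 = True:
  Clause (!p_3) is falsified — contradiction.
Case p_3 = False:
  (p_1 || p_3) forces p_1 = True.
  Clause (!p_1 || p_3) is falsified — contradiction.
Both cases fail, so the formula is unsatisfiable.

UNSATISFIABLE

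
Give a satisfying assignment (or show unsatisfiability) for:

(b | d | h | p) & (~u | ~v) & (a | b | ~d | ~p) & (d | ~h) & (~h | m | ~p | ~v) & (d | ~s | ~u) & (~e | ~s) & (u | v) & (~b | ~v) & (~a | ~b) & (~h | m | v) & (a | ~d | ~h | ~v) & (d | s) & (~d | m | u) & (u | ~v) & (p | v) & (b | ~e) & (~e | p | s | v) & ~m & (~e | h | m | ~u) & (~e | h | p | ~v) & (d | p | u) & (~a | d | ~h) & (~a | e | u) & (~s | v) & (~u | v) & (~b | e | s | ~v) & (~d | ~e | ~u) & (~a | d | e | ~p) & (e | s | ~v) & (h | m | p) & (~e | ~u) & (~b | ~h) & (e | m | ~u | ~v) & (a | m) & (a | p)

Unsatisfiable

Case u = True:
  (~u | ~v) forces v = False.
  Clause (~u | v) is falsified — contradiction.
Case u = False:
  (u | v) forces v = True.
  Clause (u | ~v) is falsified — contradiction.
Both cases fail, so the formula is unsatisfiable.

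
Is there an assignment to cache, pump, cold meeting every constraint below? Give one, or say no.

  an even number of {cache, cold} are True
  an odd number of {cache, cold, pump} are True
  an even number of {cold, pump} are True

cache=T, pump=T, cold=T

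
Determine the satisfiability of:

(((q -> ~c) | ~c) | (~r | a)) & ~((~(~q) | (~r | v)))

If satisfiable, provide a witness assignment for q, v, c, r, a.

q=F, v=F, c=T, r=T, a=T

  ((q -> ~c) | ~c) | (~r | a) = True
    (q -> ~c) | ~c = True
      q -> ~c = True
        ~c = False
      ~c = False
    ~r | a = True
      ~r = False
  ~((~(~q) | (~r | v))) = True
    ~(~q) | (~r | v) = False
      ~(~q) = False
        ~q = True
      ~r | v = False
        ~r = False
Both conjuncts True, so the formula holds.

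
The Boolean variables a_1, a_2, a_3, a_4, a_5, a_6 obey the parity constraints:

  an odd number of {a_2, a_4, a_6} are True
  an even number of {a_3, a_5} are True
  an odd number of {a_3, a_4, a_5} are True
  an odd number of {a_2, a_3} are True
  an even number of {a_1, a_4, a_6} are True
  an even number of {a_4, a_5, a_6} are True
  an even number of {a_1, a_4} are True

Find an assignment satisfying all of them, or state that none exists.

a_1=T, a_2=F, a_3=T, a_4=T, a_5=T, a_6=F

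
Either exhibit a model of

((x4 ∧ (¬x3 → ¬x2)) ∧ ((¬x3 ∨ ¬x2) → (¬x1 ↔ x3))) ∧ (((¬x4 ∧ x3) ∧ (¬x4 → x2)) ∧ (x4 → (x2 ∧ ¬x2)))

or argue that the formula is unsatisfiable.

Case x4 = True: the conjunct ¬x4 is False.
Case x4 = False: the conjunct x4 is False.
Both cases fail — unsatisfiable.

No satisfying assignment exists.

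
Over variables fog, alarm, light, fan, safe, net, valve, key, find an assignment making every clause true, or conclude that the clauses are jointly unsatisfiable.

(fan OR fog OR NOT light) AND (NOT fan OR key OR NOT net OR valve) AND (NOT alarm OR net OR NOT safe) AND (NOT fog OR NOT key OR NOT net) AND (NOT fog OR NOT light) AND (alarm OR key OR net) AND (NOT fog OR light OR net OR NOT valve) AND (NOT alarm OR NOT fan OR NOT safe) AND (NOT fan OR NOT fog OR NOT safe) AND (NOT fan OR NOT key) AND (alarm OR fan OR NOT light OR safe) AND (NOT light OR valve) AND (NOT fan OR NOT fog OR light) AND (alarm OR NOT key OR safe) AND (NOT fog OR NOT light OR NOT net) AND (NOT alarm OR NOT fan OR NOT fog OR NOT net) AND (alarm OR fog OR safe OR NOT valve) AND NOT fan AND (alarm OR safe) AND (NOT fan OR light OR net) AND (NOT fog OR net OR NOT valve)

Unit clause (NOT fan) forces fan = False.
Set fog = False.
  then (fan OR fog OR NOT light) forces light = False.
Set alarm = True.
Set safe = False.
Set net = False.
Set valve = True.
Set key = False.
All clauses satisfied.

fog = False, alarm = True, light = False, fan = False, safe = False, net = False, valve = True, key = False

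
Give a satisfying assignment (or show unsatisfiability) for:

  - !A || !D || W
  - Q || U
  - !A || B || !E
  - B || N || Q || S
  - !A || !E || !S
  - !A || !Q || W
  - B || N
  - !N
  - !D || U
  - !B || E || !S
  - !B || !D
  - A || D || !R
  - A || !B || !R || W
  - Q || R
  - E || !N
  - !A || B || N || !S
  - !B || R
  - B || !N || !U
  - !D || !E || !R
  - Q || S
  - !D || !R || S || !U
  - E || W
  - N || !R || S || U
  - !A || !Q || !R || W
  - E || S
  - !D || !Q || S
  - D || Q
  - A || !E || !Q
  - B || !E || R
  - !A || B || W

Unit clause (!N) forces N = False.
In (B || N) only B is left, so B = True.
In (!B || !D) only !D is left, so D = False.
In (!B || R) only R is left, so R = True.
In (D || Q) only Q is left, so Q = True.
In (A || D || !R) only A is left, so A = True.
In (!A || !Q || !R || W) only W is left, so W = True.
Try S = True:
  (!A || !E || !S) forces E = False.
  clause (!B || E || !S) is falsified — backtrack.
So S = False.
  then (N || !R || S || U) forces U = True.
  then (E || S) forces E = True.
All clauses satisfied.

A=T; S=F; R=T; U=T; N=F; B=T; W=T; E=T; Q=T; D=F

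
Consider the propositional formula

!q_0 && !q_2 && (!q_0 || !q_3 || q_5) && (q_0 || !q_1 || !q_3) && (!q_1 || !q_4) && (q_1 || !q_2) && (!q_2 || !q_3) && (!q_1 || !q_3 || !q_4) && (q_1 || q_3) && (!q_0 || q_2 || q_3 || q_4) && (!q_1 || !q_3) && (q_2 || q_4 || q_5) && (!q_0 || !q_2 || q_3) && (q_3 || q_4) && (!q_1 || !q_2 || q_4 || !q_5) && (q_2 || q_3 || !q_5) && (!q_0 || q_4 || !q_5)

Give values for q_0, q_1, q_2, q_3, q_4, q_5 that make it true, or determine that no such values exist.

Unit clause (!q_0) forces q_0 = False.
Unit clause (!q_2) forces q_2 = False.
Set q_1 = False.
  then (q_1 || q_3) forces q_3 = True.
Set q_4 = True.
Set q_5 = False.
All clauses satisfied.

q_0 = False; q_1 = False; q_2 = False; q_3 = True; q_4 = True; q_5 = False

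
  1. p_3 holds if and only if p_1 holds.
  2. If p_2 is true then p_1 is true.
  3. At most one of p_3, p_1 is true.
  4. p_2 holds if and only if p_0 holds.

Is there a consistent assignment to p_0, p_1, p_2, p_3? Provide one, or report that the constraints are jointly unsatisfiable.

p_0=F; p_1=F; p_2=F; p_3=F

  (1) p_3=F, p_1=F — same ✓
  (2) p_2=F ⇒ p_1: vacuous ✓
  (3) {p_3, p_1}: 0 true — at most one ✓
  (4) p_2=F, p_0=F — same ✓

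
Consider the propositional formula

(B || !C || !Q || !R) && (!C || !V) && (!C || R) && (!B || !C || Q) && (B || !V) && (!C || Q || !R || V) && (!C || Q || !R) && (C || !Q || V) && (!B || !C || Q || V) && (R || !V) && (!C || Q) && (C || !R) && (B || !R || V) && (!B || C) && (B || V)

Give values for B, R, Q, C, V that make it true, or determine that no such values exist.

B = True, R = True, Q = True, C = True, V = False

Try B = False:
  (B || !V) forces V = False.
  clause (B || V) is falsified — backtrack.
So B = True.
  then (!B || C) forces C = True.
  then (!C || !V) forces V = False.
  then (!C || R) forces R = True.
  then (!B || !C || Q) forces Q = True.
All clauses satisfied.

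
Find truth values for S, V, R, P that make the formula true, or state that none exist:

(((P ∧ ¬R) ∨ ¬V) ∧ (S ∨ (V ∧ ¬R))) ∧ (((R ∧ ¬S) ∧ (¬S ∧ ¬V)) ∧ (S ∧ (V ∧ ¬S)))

UNSATISFIABLE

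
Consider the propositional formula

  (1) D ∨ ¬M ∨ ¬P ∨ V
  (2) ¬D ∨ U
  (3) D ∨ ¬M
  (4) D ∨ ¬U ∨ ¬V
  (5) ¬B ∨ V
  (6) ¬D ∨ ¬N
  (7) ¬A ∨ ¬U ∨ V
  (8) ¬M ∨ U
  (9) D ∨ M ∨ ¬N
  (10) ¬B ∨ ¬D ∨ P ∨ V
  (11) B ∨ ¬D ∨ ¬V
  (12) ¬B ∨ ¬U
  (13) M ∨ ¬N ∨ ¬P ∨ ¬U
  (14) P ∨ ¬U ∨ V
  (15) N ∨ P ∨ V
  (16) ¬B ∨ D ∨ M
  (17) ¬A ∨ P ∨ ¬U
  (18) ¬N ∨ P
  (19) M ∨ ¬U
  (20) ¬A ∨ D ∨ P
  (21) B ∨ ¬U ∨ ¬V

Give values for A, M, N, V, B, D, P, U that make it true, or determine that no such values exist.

Set A = True.
Set M = False.
  then (M ∨ ¬U) forces U = False.
  then (¬D ∨ U) forces D = False.
  then (D ∨ M ∨ ¬N) forces N = False.
  then (¬B ∨ D ∨ M) forces B = False.
  then (¬A ∨ D ∨ P) forces P = True.
Set V = True.
All clauses satisfied.

A: True; M: False; N: False; V: True; B: False; D: False; P: True; U: False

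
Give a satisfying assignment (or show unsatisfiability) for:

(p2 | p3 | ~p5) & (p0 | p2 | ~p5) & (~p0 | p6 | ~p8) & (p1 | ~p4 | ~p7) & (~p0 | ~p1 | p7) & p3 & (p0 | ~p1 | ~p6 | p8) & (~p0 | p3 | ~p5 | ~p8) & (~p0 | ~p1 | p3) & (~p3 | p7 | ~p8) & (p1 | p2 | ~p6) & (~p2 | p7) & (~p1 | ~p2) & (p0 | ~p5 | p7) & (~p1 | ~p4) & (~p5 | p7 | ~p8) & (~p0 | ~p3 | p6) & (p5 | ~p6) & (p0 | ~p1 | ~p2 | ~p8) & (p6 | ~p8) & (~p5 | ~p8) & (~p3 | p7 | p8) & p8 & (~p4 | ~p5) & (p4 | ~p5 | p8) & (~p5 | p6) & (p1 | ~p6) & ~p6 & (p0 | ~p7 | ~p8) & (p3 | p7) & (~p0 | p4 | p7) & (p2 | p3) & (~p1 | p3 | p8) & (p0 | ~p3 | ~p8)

UNSATISFIABLE

Case p3 = True:
  (p8) forces p8 = True.
  (~p3 | p7 | ~p8) forces p7 = True.
  (p6 | ~p8) forces p6 = True.
  Clause (~p6) is falsified — contradiction.
Case p3 = False:
  Clause (p3) is falsified — contradiction.
Both cases fail, so the formula is unsatisfiable.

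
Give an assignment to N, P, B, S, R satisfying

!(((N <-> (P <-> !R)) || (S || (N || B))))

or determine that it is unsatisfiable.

N: False, P: True, B: False, S: False, R: False

  !(((N <-> (P <-> !R)) || (S || (N || B)))) = True
    (N <-> (P <-> !R)) || (S || (N || B)) = False
      N <-> (P <-> !R) = False
        P <-> !R = True
          !R = True
      S || (N || B) = False
        N || B = False
The formula evaluates to True.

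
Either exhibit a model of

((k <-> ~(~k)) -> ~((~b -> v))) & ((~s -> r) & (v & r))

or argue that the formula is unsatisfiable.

The formula is unsatisfiable.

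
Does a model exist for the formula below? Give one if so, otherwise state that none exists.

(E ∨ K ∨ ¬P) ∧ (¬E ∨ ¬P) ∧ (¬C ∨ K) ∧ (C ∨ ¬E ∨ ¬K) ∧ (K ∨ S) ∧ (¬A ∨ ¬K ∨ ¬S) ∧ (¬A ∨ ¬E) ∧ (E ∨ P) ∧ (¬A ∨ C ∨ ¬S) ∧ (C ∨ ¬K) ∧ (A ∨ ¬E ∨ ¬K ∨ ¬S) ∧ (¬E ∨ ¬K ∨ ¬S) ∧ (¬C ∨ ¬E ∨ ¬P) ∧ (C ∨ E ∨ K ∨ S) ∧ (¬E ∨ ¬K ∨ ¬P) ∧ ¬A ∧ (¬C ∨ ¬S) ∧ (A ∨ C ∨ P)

Unit clause (¬A) forces A = False.
Set K = True.
  then (C ∨ ¬K) forces C = True.
  then (¬C ∨ ¬S) forces S = False.
Set E = False.
  then (E ∨ P) forces P = True.
All clauses satisfied.

A = False, K = True, S = False, E = False, C = True, P = True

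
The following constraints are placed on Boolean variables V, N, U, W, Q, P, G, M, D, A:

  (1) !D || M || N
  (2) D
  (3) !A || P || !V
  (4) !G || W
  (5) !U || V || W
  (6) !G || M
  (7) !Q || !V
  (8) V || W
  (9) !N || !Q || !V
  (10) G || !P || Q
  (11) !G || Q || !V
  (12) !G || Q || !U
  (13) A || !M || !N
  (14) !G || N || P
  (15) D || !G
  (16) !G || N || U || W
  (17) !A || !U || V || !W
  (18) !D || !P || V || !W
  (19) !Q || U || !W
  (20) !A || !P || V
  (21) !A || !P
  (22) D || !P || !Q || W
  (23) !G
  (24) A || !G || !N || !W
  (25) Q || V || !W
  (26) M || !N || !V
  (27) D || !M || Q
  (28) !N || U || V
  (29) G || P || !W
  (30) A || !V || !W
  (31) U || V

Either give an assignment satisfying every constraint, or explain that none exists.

Unit clause (D) forces D = True.
Unit clause (!G) forces G = False.
Try V = False:
  (V || W) forces W = True.
  (!D || !P || V || !W) forces P = False.
  clause (G || P || !W) is falsified — backtrack.
So V = True.
  then (!Q || !V) forces Q = False.
  then (G || !P || Q) forces P = False.
  then (G || P || !W) forces W = False.
  then (!A || P || !V) forces A = False.
Set N = False.
  then (!D || M || N) forces M = True.
Set U = False.
All clauses satisfied.

V: True; N: False; U: False; W: False; Q: False; P: False; G: False; M: True; D: True; A: False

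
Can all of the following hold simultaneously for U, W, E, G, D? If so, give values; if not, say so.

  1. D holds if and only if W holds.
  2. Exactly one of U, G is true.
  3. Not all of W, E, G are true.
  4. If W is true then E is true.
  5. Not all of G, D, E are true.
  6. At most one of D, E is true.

U = True, W = False, E = True, G = False, D = False

  (1) D=F, W=F — same ✓
  (2) {U, G}: 1 true — exactly one ✓
  (3) {W, E, G}: 1/3 true — not all ✓
  (4) W=F ⇒ E: vacuous ✓
  (5) {G, D, E}: 1/3 true — not all ✓
  (6) {D, E}: 1 true — at most one ✓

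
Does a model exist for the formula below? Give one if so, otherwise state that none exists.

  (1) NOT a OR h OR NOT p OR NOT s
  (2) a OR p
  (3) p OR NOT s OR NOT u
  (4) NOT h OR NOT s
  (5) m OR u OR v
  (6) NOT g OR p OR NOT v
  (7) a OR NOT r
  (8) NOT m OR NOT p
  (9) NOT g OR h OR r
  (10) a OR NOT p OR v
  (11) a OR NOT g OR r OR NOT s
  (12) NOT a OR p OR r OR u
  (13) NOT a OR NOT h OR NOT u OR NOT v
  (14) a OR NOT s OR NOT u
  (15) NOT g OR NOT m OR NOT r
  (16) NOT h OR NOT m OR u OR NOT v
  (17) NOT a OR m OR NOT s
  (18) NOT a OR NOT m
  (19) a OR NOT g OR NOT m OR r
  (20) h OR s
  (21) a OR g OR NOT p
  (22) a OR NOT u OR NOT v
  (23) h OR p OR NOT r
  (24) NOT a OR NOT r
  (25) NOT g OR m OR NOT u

Set h = True.
  then (NOT h OR NOT s) forces s = False.
Set v = True.
Try u = True:
  (NOT a OR NOT h OR NOT u OR NOT v) forces a = False.
  clause (a OR NOT u OR NOT v) is falsified — backtrack.
So u = False.
  then (NOT h OR NOT m OR u OR NOT v) forces m = False.
Set p = True.
Try r = True:
  (a OR NOT r) forces a = True.
  clause (NOT a OR NOT r) is falsified — backtrack.
So r = False.
Set g = False.
  then (a OR g OR NOT p) forces a = True.
All clauses satisfied.

h=T, v=T, u=F, m=F, p=T, s=F, r=F, g=F, a=T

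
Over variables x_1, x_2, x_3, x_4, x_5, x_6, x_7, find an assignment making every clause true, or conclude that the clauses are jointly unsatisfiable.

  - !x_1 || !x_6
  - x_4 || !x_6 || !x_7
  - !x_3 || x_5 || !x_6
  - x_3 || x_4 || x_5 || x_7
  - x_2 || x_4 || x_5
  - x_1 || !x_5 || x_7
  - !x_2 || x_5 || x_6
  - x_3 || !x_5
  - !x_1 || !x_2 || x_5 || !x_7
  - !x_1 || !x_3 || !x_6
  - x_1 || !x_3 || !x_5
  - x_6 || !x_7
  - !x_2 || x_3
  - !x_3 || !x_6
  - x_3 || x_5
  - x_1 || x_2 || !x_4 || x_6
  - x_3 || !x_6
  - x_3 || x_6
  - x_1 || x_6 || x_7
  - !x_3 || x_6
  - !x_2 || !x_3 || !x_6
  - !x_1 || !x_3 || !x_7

Case x_3 = True:
  (!x_3 || !x_6) forces x_6 = False.
  Clause (!x_3 || x_6) is falsified — contradiction.
Case x_3 = False:
  (x_3 || !x_5) forces x_5 = False.
  Clause (x_3 || x_5) is falsified — contradiction.
Both cases fail, so the formula is unsatisfiable.

Unsatisfiable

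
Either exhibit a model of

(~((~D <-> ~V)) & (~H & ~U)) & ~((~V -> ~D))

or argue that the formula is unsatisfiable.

H=F, D=T, U=F, V=F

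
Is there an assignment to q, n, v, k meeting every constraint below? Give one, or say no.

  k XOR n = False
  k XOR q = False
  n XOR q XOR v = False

q = False, n = False, v = False, k = False

k XOR n = F XOR F = False ✓
k XOR q = F XOR F = False ✓
n XOR q XOR v = F XOR F XOR F = False ✓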